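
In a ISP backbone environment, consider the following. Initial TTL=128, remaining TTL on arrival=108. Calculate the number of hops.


Given: initial TTL = 128, received TTL = 108
Hops = initial TTL - received TTL
Hops = 128 - 108 = 20

20


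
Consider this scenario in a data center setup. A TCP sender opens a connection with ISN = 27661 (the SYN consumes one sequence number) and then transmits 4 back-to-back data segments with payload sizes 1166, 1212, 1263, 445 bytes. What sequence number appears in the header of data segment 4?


The SYN occupies sequence number ISN = 27661, so the first data byte is ISN + 1 = 27662.
SEQ of data segment i = (ISN + 1) + sum of payload sizes of segments 1..i-1.
Segment 1: SEQ = 27662, payload = 1166 bytes
Segment 2: SEQ = 28828, payload = 1212 bytes
Segment 3: SEQ = 30040, payload = 1263 bytes
Segment 4: SEQ = 31303, payload = 445 bytes
SEQ of segment 4 = 27662 + 1166 + 1212 + 1263 = 31303

31303


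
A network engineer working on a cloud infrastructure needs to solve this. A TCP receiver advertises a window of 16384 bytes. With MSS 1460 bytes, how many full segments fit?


Given: RWND = 16384 bytes, MSS = 1460 bytes
Full segments = floor(RWND / MSS)
Full segments = floor(16384 / 1460)
Full segments = floor(11.2219) = 11

11


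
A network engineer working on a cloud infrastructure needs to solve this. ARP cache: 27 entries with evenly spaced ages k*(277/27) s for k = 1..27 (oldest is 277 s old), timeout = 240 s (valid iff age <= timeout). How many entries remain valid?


Ages are k * 277/27 s for k = 1..27 (spacing = 10.2593 s).
Entry k is valid iff k * 277/27 <= 240 iff k <= 27 * 240 / 277 = 23.3935
n_valid = floor(23.3935) = 23
(n_stale = 27 - 23 = 4)

23


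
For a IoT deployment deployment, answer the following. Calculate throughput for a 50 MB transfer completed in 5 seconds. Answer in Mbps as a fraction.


Given: file = 50 MB, time = 5 s
File in Mb = 50 * 8 = 400 Mb
Throughput = 400 / 5 Mbps
Throughput = 80 Mbps

80


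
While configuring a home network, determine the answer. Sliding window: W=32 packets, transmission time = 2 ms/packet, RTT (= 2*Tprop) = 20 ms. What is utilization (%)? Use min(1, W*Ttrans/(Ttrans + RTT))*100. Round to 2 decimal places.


Given: W = 32, Ttrans = 2 ms, RTT = 20 ms (= 2 * Tprop, Tprop = 10 ms)
Cycle time = Ttrans + RTT = 2 + 20 = 22 ms (first packet sent until its ACK returns)
W * Ttrans = 32 * 2 = 64 ms of sending per cycle
W * Ttrans / (Ttrans + RTT) = 64 / 22 = 2.909091
U = min(1, 2.909091) = 1.000000
U% = 100.00%

100.00


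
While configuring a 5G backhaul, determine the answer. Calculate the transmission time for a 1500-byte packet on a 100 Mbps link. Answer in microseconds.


Given: packet = 1500 bytes, bandwidth = 100 Mbps
Packet in bits = 1500 * 8 = 12000 bits
Bandwidth = 100 * 10^6 = 100000000 bps
Time = 12000 / 100000000 seconds
Time in us = 12000 * 10^6 / 100000000 = 120

120


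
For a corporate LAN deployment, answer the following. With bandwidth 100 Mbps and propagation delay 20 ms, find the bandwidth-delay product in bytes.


Given: bandwidth = 100 Mbps, delay = 20 ms
BDP in bits = 100 * 10^6 * 20 / 1000
BDP in bits = 2000000
BDP in bytes = 2000000 / 8 = 250000

250000


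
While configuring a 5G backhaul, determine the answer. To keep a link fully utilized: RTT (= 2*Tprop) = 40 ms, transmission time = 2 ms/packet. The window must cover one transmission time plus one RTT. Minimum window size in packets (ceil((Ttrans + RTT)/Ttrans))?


Given: Ttrans = 2 ms, RTT = 40 ms (= 2 * Tprop, Tprop = 20 ms)
Time until first ACK returns = Ttrans + RTT = 2 + 40 = 42 ms
Need W * Ttrans >= Ttrans + RTT  ->  W >= (Ttrans + RTT) / Ttrans
(Ttrans + RTT) / Ttrans = 42 / 2 = 21
W_min = ceil(21) = 21

21


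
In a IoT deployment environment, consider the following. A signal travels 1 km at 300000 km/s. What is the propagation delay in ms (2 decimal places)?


Given: distance = 1 km, speed = 300000 km/s
Delay = distance / speed = 1 / 300000 seconds
Delay in ms = 1 * 1000 / 300000
Delay = 0.0033 ms
Rounded to 2 dp = 0.00 ms

0.00


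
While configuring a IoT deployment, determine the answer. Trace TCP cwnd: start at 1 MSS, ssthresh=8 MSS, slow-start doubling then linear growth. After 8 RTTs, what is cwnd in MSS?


RTT 0: cwnd = 1 MSS (initial)
RTT 1: cwnd = 2 MSS (slow start, doubled)
RTT 2: cwnd = 4 MSS (slow start, doubled)
RTT 3: cwnd = 8 MSS (slow start, doubled)
RTT 4: cwnd = 9 MSS (congestion avoidance, +1)
RTT 5: cwnd = 10 MSS (congestion avoidance, +1)
RTT 6: cwnd = 11 MSS (congestion avoidance, +1)
RTT 7: cwnd = 12 MSS (congestion avoidance, +1)
RTT 8: cwnd = 13 MSS (congestion avoidance, +1)

13


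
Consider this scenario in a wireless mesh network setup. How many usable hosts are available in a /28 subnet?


Given: subnet mask /28
Host bits = 32 - 28 = 4
Total addresses = 2^4 = 16
Usable hosts = 16 - 2 (network + broadcast) = 14

14


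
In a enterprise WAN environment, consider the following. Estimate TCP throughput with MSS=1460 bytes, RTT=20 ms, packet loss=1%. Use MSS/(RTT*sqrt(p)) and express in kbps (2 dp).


Given: MSS = 1460 bytes, RTT = 20 ms, loss = 1%
RTT in seconds = 20 / 1000 = 0.02
Loss rate = 1% = 0.01
sqrt(loss) = sqrt(0.01) = 0.1
Throughput (bytes/s) = 1460 / (0.02 * 0.1) = 730000.0000
Throughput (kbps) = 730000.0000 * 8 / 1000 = 5840.000000 -> 5840.00 kbps (2 dp)

5840.00


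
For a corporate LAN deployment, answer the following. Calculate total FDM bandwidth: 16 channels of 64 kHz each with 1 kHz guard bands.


Given: 16 channels, 64 kHz each, guard = 1 kHz
Channel bandwidth = 16 * 64 = 1024 kHz
Guard bands = 15 gaps * 1 kHz = 15 kHz
Total = 1024 + 15 = 1039 kHz

1039


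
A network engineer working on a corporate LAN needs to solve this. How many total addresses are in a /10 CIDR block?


Given: CIDR prefix /10
Host bits = 32 - 10 = 22
Total addresses = 2^22 = 4194304

4194304


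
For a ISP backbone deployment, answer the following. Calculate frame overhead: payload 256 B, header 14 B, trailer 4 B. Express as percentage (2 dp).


Given: payload = 256 B, header = 14 B, trailer = 4 B
Overhead bytes = header + trailer = 14 + 4 = 18
Total frame = payload + overhead = 256 + 18 = 274
Overhead % = 18 / 274 * 100 = 6.5693% -> 6.57% (2 dp)

6.57


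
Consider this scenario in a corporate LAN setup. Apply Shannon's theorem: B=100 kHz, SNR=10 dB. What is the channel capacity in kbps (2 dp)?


Given: B = 100 kHz, SNR = 10 dB
SNR linear = 10^(10/10) = 10
1 + SNR = 11
log2(11) = 3.4594316186
C = 100 * 1000 * 3.4594316186 = 345943.1619 bps
C = 345.943162 kbps -> 345.94 kbps (2 dp)

345.94


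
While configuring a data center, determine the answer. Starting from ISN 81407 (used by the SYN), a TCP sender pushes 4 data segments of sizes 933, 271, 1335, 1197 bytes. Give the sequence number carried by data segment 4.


The SYN occupies sequence number ISN = 81407, so the first data byte is ISN + 1 = 81408.
SEQ of data segment i = (ISN + 1) + sum of payload sizes of segments 1..i-1.
Segment 1: SEQ = 81408, payload = 933 bytes
Segment 2: SEQ = 82341, payload = 271 bytes
Segment 3: SEQ = 82612, payload = 1335 bytes
Segment 4: SEQ = 83947, payload = 1197 bytes
SEQ of segment 4 = 81408 + 933 + 271 + 1335 = 83947

83947


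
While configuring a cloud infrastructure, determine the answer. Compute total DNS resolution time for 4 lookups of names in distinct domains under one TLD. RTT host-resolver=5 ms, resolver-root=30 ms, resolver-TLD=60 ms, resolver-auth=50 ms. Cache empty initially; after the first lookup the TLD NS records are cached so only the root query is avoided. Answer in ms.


Lookup 1 (cold cache): local + root + TLD + auth = 5 + 30 + 60 + 50 = 145 ms
Lookups 2..4 (TLD NS cached -> skip root; new domain -> still ask TLD and auth): local + TLD + auth = 5 + 60 + 50 = 115 ms each
Remaining 3 lookups: 3 * 115 = 345 ms
Total = 145 + 345 = 490 ms

490


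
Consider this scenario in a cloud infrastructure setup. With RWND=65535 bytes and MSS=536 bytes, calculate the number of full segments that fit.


Given: RWND = 65535 bytes, MSS = 536 bytes
Full segments = floor(RWND / MSS)
Full segments = floor(65535 / 536)
Full segments = floor(122.2668) = 122

122


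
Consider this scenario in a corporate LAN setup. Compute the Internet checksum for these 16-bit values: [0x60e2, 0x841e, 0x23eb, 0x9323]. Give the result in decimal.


Given words: [0x60e2, 0x841e, 0x23eb, 0x9323]
Step 1: Sum all words
Raw sum = 24802 + 33822 + 9195 + 37667 = 105486
Step 2: Fold carry: (39950 + 1) = 39951
One's complement = ~39951 & 0xFFFF = 25584

25584


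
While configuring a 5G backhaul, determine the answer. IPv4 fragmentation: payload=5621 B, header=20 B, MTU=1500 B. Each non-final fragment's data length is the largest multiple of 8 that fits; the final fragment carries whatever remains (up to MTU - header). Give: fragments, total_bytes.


Max data per non-final fragment = floor((MTU - header)/8)*8 = floor((1500 - 20)/8)*8 = floor(1480/8)*8 = 1480 B
Final fragment needs no 8-byte alignment: it can carry up to MTU - header = 1480 B
Non-final fragments needed = ceil((payload - 1480) / 1480) = ceil(4141/1480) = ceil(2.7980) = 3
Number of fragments = 3 + 1 = 4
Fragment sizes (data): 3 * 1480 B + 1181 B (last, 1181 <= 1480 OK)
Total bytes sent = payload + n_frags * header = 5621 + 4*20 = 5621 + 80 = 5701 B

4, 5701


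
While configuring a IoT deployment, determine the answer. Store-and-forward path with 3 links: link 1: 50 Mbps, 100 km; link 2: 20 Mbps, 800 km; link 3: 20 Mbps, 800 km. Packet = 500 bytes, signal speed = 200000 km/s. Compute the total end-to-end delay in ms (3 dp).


Packet = 500 bytes = 4000 bits. Store-and-forward: sum (t_trans + t_prop) per link.
Link 1: t_trans = 4000/(50*10^6) s = 0.0800 ms; t_prop = 100/200000 s = 0.5000 ms; subtotal = 0.5800 ms
Link 2: t_trans = 4000/(20*10^6) s = 0.2000 ms; t_prop = 800/200000 s = 4.0000 ms; subtotal = 4.2000 ms
Link 3: t_trans = 4000/(20*10^6) s = 0.2000 ms; t_prop = 800/200000 s = 4.0000 ms; subtotal = 4.2000 ms
End-to-end = 0.5800 + 4.2000 + 4.2000 = 8.9800 ms -> 8.980 ms (3 dp)

8.980


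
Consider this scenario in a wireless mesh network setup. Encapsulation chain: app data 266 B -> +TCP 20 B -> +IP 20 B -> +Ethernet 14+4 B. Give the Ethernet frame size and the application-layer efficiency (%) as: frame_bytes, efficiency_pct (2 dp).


TCP segment = 266 + 20 = 286 B
IP packet = 286 + 20 = 306 B
Ethernet frame = 306 + 14 + 4 = 324 B
Efficiency = app / frame = 266 / 324 = 0.820988 = 82.0988% -> 82.10% (2 dp)

324, 82.10


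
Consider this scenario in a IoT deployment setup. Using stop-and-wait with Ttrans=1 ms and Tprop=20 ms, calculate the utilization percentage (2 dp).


Given: Ttrans = 1 ms, Tprop = 20 ms
RTT = 2 * Tprop = 2 * 20 = 40 ms
U = Ttrans / (Ttrans + RTT)
U = 1 / (1 + 40)
U = 1 / 41 = 0.02439
U% = 2.44%

2.44


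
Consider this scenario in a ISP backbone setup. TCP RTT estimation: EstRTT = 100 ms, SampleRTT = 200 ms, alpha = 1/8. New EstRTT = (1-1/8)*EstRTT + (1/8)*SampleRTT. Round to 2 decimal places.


Given: EstRTT = 100 ms, SampleRTT = 200 ms, alpha = 1/8
New EstRTT = (1 - alpha) * EstRTT + alpha * SampleRTT
(7/8) * 100 = 87.5
(1/8) * 200 = 25
New EstRTT = 87.5 + 25 = 112.5 ms -> 112.50 ms (2 dp)

112.50


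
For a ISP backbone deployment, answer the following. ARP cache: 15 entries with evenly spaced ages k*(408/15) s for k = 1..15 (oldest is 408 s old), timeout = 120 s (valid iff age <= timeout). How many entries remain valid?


Ages are k * 408/15 s for k = 1..15 (spacing = 27.2000 s).
Entry k is valid iff k * 408/15 <= 120 iff k <= 15 * 120 / 408 = 4.4118
n_valid = floor(4.4118) = 4
(n_stale = 15 - 4 = 11)

4


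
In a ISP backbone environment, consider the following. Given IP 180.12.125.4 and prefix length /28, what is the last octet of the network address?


Given: IP = 180.12.125.4, prefix = /28
Subnet mask = 255.255.255.240
Last octet of IP: 4
Last octet of mask: 240
Network last octet = 4 AND 240 = 0

0


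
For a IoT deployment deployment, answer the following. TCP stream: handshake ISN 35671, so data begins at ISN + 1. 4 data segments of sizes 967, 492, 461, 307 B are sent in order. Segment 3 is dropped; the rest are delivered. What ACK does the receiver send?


SYN uses sequence number 35671; first data byte = ISN + 1 = 35672.
Segment 1: SEQ = 35672, len = 967 B, covers [35672, 36638]
Segment 2: SEQ = 36639, len = 492 B, covers [36639, 37130]
Segment 3: SEQ = 37131, len = 461 B, covers [37131, 37591] [LOST]
Segment 4: SEQ = 37592, len = 307 B, covers [37592, 37898]
In-order data received: bytes [35672, 37130] (segments 1..2).
Segment 3 missing -> gap begins at byte 37131; later segments buffered out of order.
Cumulative ACK = next expected in-order byte = 35672 + 967 + 492 = 37131

37131


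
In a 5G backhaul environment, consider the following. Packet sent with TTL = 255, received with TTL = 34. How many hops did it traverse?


Given: initial TTL = 255, received TTL = 34
Hops = initial TTL - received TTL
Hops = 255 - 34 = 221

221


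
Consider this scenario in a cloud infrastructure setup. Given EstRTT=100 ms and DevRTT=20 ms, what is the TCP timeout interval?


Given: EstRTT = 100 ms, DevRTT = 20 ms
Timeout = EstRTT + 4 * DevRTT
4 * DevRTT = 4 * 20 = 80
Timeout = 100 + 80 = 180 ms

180


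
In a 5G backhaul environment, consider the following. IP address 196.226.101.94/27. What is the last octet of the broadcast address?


Given: IP = 196.226.101.94, prefix = /27
Host bits = 32 - 27 = 5
Network last octet = 94 AND mask = 64
Host part size = 2^5 - 1 = 31
Broadcast last octet = 64 OR 31 = 95

95


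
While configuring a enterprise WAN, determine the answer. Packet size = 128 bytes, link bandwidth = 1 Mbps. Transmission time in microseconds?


Given: packet = 128 bytes, bandwidth = 1 Mbps
Packet in bits = 128 * 8 = 1024 bits
Bandwidth = 1 * 10^6 = 1000000 bps
Time = 1024 / 1000000 seconds
Time in us = 1024 * 10^6 / 1000000 = 1024

1024


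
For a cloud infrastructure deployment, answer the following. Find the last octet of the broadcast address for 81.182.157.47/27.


Given: IP = 81.182.157.47, prefix = /27
Host bits = 32 - 27 = 5
Network last octet = 47 AND mask = 32
Host part size = 2^5 - 1 = 31
Broadcast last octet = 32 OR 31 = 63

63


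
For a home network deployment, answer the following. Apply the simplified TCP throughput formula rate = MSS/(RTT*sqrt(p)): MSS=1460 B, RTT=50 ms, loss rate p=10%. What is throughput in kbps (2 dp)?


Given: MSS = 1460 bytes, RTT = 50 ms, loss = 10%
RTT in seconds = 50 / 1000 = 0.05
Loss rate = 10% = 0.1
sqrt(loss) = sqrt(0.1) = 0.316227766017
Throughput (bytes/s) = 1460 / (0.05 * 0.316227766017) = 92338.5077
Throughput (kbps) = 92338.5077 * 8 / 1000 = 738.708061 -> 738.71 kbps (2 dp)

738.71


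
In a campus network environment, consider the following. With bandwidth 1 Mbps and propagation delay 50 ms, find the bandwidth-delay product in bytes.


Given: bandwidth = 1 Mbps, delay = 50 ms
BDP in bits = 1 * 10^6 * 50 / 1000
BDP in bits = 50000
BDP in bytes = 50000 / 8 = 6250

6250


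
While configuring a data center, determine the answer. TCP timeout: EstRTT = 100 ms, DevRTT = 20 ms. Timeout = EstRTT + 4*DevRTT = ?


Given: EstRTT = 100 ms, DevRTT = 20 ms
Timeout = EstRTT + 4 * DevRTT
4 * DevRTT = 4 * 20 = 80
Timeout = 100 + 80 = 180 ms

180


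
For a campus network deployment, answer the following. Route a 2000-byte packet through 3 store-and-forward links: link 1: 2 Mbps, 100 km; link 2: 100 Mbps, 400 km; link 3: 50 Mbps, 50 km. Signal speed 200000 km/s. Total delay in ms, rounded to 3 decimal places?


Packet = 2000 bytes = 16000 bits. Store-and-forward: sum (t_trans + t_prop) per link.
Link 1: t_trans = 16000/(2*10^6) s = 8.0000 ms; t_prop = 100/200000 s = 0.5000 ms; subtotal = 8.5000 ms
Link 2: t_trans = 16000/(100*10^6) s = 0.1600 ms; t_prop = 400/200000 s = 2.0000 ms; subtotal = 2.1600 ms
Link 3: t_trans = 16000/(50*10^6) s = 0.3200 ms; t_prop = 50/200000 s = 0.2500 ms; subtotal = 0.5700 ms
End-to-end = 8.5000 + 2.1600 + 0.5700 = 11.2300 ms -> 11.230 ms (3 dp)

11.230


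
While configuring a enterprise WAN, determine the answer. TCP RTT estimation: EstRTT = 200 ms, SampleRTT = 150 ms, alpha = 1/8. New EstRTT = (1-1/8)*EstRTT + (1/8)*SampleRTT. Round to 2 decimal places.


Given: EstRTT = 200 ms, SampleRTT = 150 ms, alpha = 1/8
New EstRTT = (1 - alpha) * EstRTT + alpha * SampleRTT
(7/8) * 200 = 175
(1/8) * 150 = 18.75
New EstRTT = 175 + 18.75 = 193.75 ms -> 193.75 ms (2 dp)

193.75


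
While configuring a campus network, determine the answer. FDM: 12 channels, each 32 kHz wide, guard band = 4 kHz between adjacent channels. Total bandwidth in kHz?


Given: 12 channels, 32 kHz each, guard = 4 kHz
Channel bandwidth = 12 * 32 = 384 kHz
Guard bands = 11 gaps * 4 kHz = 44 kHz
Total = 384 + 44 = 428 kHz

428


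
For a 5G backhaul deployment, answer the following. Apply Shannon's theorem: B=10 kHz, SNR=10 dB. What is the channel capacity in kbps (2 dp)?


Given: B = 10 kHz, SNR = 10 dB
SNR linear = 10^(10/10) = 10
1 + SNR = 11
log2(11) = 3.4594316186
C = 10 * 1000 * 3.4594316186 = 34594.3162 bps
C = 34.594316 kbps -> 34.59 kbps (2 dp)

34.59


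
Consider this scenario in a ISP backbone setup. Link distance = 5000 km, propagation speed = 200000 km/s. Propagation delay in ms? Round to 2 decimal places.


Given: distance = 5000 km, speed = 200000 km/s
Delay = distance / speed = 5000 / 200000 seconds
Delay in ms = 5000 * 1000 / 200000
Delay = 25.0000 ms
Rounded to 2 dp = 25.00 ms

25.00


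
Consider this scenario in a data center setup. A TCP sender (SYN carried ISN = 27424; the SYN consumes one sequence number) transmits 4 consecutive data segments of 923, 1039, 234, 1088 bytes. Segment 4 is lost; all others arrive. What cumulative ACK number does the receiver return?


SYN uses sequence number 27424; first data byte = ISN + 1 = 27425.
Segment 1: SEQ = 27425, len = 923 B, covers [27425, 28347]
Segment 2: SEQ = 28348, len = 1039 B, covers [28348, 29386]
Segment 3: SEQ = 29387, len = 234 B, covers [29387, 29620]
Segment 4: SEQ = 29621, len = 1088 B, covers [29621, 30708] [LOST]
In-order data received: bytes [27425, 29620] (segments 1..3).
Segment 4 missing -> gap begins at byte 29621.
Cumulative ACK = next expected in-order byte = 27425 + 923 + 1039 + 234 = 29621

29621


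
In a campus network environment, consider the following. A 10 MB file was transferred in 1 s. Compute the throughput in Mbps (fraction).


Given: file = 10 MB, time = 1 s
File in Mb = 10 * 8 = 80 Mb
Throughput = 80 / 1 Mbps
Throughput = 80 Mbps

80


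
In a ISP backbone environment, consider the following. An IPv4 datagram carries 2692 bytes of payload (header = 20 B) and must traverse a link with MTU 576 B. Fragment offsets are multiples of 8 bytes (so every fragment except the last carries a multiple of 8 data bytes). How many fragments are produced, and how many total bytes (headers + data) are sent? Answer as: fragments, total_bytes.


Max data per non-final fragment = floor((MTU - header)/8)*8 = floor((576 - 20)/8)*8 = floor(556/8)*8 = 552 B
Final fragment needs no 8-byte alignment: it can carry up to MTU - header = 556 B
Non-final fragments needed = ceil((payload - 556) / 552) = ceil(2136/552) = ceil(3.8696) = 4
Number of fragments = 4 + 1 = 5
Fragment sizes (data): 4 * 552 B + 484 B (last, 484 <= 556 OK)
Total bytes sent = payload + n_frags * header = 2692 + 5*20 = 2692 + 100 = 2792 B

5, 2792


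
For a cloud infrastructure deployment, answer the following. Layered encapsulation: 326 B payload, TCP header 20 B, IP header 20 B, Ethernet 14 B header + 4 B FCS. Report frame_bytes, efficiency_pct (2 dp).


TCP segment = 326 + 20 = 346 B
IP packet = 346 + 20 = 366 B
Ethernet frame = 366 + 14 + 4 = 384 B
Efficiency = app / frame = 326 / 384 = 0.848958 = 84.8958% -> 84.90% (2 dp)

384, 84.90


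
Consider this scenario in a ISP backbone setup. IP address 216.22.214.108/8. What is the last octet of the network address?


Given: IP = 216.22.214.108, prefix = /8
Subnet mask = 255.0.0.0
Last octet of IP: 108
Last octet of mask: 0
Network last octet = 108 AND 0 = 0

0


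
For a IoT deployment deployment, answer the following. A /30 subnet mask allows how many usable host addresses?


Given: subnet mask /30
Host bits = 32 - 30 = 2
Total addresses = 2^2 = 4
Usable hosts = 4 - 2 (network + broadcast) = 2

2


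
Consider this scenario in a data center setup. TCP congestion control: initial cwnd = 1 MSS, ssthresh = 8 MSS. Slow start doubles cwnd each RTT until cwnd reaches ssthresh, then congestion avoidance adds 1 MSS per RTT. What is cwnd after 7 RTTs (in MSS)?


RTT 0: cwnd = 1 MSS (initial)
RTT 1: cwnd = 2 MSS (slow start, doubled)
RTT 2: cwnd = 4 MSS (slow start, doubled)
RTT 3: cwnd = 8 MSS (slow start, doubled)
RTT 4: cwnd = 9 MSS (congestion avoidance, +1)
RTT 5: cwnd = 10 MSS (congestion avoidance, +1)
RTT 6: cwnd = 11 MSS (congestion avoidance, +1)
RTT 7: cwnd = 12 MSS (congestion avoidance, +1)

12


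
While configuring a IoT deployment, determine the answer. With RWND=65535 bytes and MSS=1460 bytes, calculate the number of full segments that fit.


Given: RWND = 65535 bytes, MSS = 1460 bytes
Full segments = floor(RWND / MSS)
Full segments = floor(65535 / 1460)
Full segments = floor(44.887) = 44

44


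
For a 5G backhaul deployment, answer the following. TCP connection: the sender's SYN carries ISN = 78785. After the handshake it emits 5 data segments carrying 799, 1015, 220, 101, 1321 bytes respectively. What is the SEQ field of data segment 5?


The SYN occupies sequence number ISN = 78785, so the first data byte is ISN + 1 = 78786.
SEQ of data segment i = (ISN + 1) + sum of payload sizes of segments 1..i-1.
Segment 1: SEQ = 78786, payload = 799 bytes
Segment 2: SEQ = 79585, payload = 1015 bytes
Segment 3: SEQ = 80600, payload = 220 bytes
Segment 4: SEQ = 80820, payload = 101 bytes
Segment 5: SEQ = 80921, payload = 1321 bytes
SEQ of segment 5 = 78786 + 799 + 1015 + 220 + 101 = 80921

80921


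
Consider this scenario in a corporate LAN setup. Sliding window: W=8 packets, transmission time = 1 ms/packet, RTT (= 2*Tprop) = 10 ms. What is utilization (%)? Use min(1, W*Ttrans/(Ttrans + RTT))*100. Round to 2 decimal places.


Given: W = 8, Ttrans = 1 ms, RTT = 10 ms (= 2 * Tprop, Tprop = 5 ms)
Cycle time = Ttrans + RTT = 1 + 10 = 11 ms (first packet sent until its ACK returns)
W * Ttrans = 8 * 1 = 8 ms of sending per cycle
W * Ttrans / (Ttrans + RTT) = 8 / 11 = 0.727273
U = min(1, 0.727273) = 0.727273
U% = 72.73%

72.73


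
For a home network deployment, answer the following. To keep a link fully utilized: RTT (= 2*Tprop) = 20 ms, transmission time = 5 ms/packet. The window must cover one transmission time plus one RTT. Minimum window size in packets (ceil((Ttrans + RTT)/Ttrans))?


Given: Ttrans = 5 ms, RTT = 20 ms (= 2 * Tprop, Tprop = 10 ms)
Time until first ACK returns = Ttrans + RTT = 5 + 20 = 25 ms
Need W * Ttrans >= Ttrans + RTT  ->  W >= (Ttrans + RTT) / Ttrans
(Ttrans + RTT) / Ttrans = 25 / 5 = 5
W_min = ceil(5) = 5

5


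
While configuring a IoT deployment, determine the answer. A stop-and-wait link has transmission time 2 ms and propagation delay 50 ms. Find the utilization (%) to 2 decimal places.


Given: Ttrans = 2 ms, Tprop = 50 ms
RTT = 2 * Tprop = 2 * 50 = 100 ms
U = Ttrans / (Ttrans + RTT)
U = 2 / (2 + 100)
U = 2 / 102 = 0.019608
U% = 1.96%

1.96


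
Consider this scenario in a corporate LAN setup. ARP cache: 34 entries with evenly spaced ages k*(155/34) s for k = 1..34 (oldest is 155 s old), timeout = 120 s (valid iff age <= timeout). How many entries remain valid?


Ages are k * 155/34 s for k = 1..34 (spacing = 4.5588 s).
Entry k is valid iff k * 155/34 <= 120 iff k <= 34 * 120 / 155 = 26.3226
n_valid = floor(26.3226) = 26
(n_stale = 34 - 26 = 8)

26


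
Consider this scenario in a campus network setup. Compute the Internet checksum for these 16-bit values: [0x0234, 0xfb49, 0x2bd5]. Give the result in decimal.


Given words: [0x0234, 0xfb49, 0x2bd5]
Step 1: Sum all words
Raw sum = 564 + 64329 + 11221 = 76114
Step 2: Fold carry: (10578 + 1) = 10579
One's complement = ~10579 & 0xFFFF = 54956

54956


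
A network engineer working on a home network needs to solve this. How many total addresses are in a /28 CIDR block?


Given: CIDR prefix /28
Host bits = 32 - 28 = 4
Total addresses = 2^4 = 16

16


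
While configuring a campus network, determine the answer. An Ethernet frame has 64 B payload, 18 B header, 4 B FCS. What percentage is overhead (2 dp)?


Given: payload = 64 B, header = 18 B, trailer = 4 B
Overhead bytes = header + trailer = 18 + 4 = 22
Total frame = payload + overhead = 64 + 22 = 86
Overhead % = 22 / 86 * 100 = 25.5814% -> 25.58% (2 dp)

25.58


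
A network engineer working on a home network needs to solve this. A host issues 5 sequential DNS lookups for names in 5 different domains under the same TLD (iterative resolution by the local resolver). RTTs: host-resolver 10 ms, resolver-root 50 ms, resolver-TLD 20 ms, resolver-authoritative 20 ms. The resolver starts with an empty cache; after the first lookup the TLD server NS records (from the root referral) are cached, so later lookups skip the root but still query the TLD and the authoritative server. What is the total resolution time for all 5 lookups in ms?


Lookup 1 (cold cache): local + root + TLD + auth = 10 + 50 + 20 + 20 = 100 ms
Lookups 2..5 (TLD NS cached -> skip root; new domain -> still ask TLD and auth): local + TLD + auth = 10 + 20 + 20 = 50 ms each
Remaining 4 lookups: 4 * 50 = 200 ms
Total = 100 + 200 = 300 ms

300


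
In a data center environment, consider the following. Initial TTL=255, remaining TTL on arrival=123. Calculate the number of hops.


Given: initial TTL = 255, received TTL = 123
Hops = initial TTL - received TTL
Hops = 255 - 123 = 132

132


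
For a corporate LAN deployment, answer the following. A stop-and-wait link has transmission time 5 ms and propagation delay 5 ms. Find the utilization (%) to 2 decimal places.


Given: Ttrans = 5 ms, Tprop = 5 ms
RTT = 2 * Tprop = 2 * 5 = 10 ms
U = Ttrans / (Ttrans + RTT)
U = 5 / (5 + 10)
U = 5 / 15 = 0.333333
U% = 33.33%

33.33


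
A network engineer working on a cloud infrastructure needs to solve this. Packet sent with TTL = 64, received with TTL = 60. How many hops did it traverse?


Given: initial TTL = 64, received TTL = 60
Hops = initial TTL - received TTL
Hops = 64 - 60 = 4

4


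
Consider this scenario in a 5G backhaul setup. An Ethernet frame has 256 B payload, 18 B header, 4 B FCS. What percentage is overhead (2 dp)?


Given: payload = 256 B, header = 18 B, trailer = 4 B
Overhead bytes = header + trailer = 18 + 4 = 22
Total frame = payload + overhead = 256 + 22 = 278
Overhead % = 22 / 278 * 100 = 7.9137% -> 7.91% (2 dp)

7.91


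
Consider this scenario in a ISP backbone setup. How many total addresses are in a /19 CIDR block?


Given: CIDR prefix /19
Host bits = 32 - 19 = 13
Total addresses = 2^13 = 8192

8192


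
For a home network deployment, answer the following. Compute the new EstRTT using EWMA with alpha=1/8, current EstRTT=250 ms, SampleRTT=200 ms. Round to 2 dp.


Given: EstRTT = 250 ms, SampleRTT = 200 ms, alpha = 1/8
New EstRTT = (1 - alpha) * EstRTT + alpha * SampleRTT
(7/8) * 250 = 218.75
(1/8) * 200 = 25
New EstRTT = 218.75 + 25 = 243.75 ms -> 243.75 ms (2 dp)

243.75


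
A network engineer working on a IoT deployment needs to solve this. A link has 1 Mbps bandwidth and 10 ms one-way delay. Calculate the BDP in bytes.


Given: bandwidth = 1 Mbps, delay = 10 ms
BDP in bits = 1 * 10^6 * 10 / 1000
BDP in bits = 10000
BDP in bytes = 10000 / 8 = 1250

1250


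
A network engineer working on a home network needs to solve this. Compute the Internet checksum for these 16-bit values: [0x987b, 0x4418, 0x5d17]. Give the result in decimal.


Given words: [0x987b, 0x4418, 0x5d17]
Step 1: Sum all words
Raw sum = 39035 + 17432 + 23831 = 80298
Step 2: Fold carry: (14762 + 1) = 14763
One's complement = ~14763 & 0xFFFF = 50772

50772


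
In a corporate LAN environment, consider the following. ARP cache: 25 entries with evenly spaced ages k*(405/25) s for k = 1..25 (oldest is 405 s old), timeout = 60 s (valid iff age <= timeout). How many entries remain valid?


Ages are k * 405/25 s for k = 1..25 (spacing = 16.2000 s).
Entry k is valid iff k * 405/25 <= 60 iff k <= 25 * 60 / 405 = 3.7037
n_valid = floor(3.7037) = 3
(n_stale = 25 - 3 = 22)

3


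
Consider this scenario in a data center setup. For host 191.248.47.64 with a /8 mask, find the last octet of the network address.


Given: IP = 191.248.47.64, prefix = /8
Subnet mask = 255.0.0.0
Last octet of IP: 64
Last octet of mask: 0
Network last octet = 64 AND 0 = 0

0


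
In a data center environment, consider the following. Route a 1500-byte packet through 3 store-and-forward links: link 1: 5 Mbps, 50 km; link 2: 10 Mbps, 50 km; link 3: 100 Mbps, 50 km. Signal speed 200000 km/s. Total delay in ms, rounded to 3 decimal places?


Packet = 1500 bytes = 12000 bits. Store-and-forward: sum (t_trans + t_prop) per link.
Link 1: t_trans = 12000/(5*10^6) s = 2.4000 ms; t_prop = 50/200000 s = 0.2500 ms; subtotal = 2.6500 ms
Link 2: t_trans = 12000/(10*10^6) s = 1.2000 ms; t_prop = 50/200000 s = 0.2500 ms; subtotal = 1.4500 ms
Link 3: t_trans = 12000/(100*10^6) s = 0.1200 ms; t_prop = 50/200000 s = 0.2500 ms; subtotal = 0.3700 ms
End-to-end = 2.6500 + 1.4500 + 0.3700 = 4.4700 ms -> 4.470 ms (3 dp)

4.470


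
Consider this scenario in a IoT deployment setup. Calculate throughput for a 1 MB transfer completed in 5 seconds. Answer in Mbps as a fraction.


Given: file = 1 MB, time = 5 s
File in Mb = 1 * 8 = 8 Mb
Throughput = 8 / 5 Mbps
Throughput = 8/5 Mbps

8/5


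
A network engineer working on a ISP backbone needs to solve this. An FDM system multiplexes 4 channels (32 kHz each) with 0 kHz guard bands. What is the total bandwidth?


Given: 4 channels, 32 kHz each, guard = 0 kHz
Channel bandwidth = 4 * 32 = 128 kHz
Guard bands = 3 gaps * 0 kHz = 0 kHz
Total = 128 + 0 = 128 kHz

128


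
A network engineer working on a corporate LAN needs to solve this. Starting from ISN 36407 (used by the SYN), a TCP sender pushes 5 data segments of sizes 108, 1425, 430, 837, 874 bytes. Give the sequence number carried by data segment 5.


The SYN occupies sequence number ISN = 36407, so the first data byte is ISN + 1 = 36408.
SEQ of data segment i = (ISN + 1) + sum of payload sizes of segments 1..i-1.
Segment 1: SEQ = 36408, payload = 108 bytes
Segment 2: SEQ = 36516, payload = 1425 bytes
Segment 3: SEQ = 37941, payload = 430 bytes
Segment 4: SEQ = 38371, payload = 837 bytes
Segment 5: SEQ = 39208, payload = 874 bytes
SEQ of segment 5 = 36408 + 108 + 1425 + 430 + 837 = 39208

39208


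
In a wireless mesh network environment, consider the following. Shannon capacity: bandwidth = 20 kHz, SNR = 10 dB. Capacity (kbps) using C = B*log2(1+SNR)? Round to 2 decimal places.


Given: B = 20 kHz, SNR = 10 dB
SNR linear = 10^(10/10) = 10
1 + SNR = 11
log2(11) = 3.4594316186
C = 20 * 1000 * 3.4594316186 = 69188.6324 bps
C = 69.188632 kbps -> 69.19 kbps (2 dp)

69.19


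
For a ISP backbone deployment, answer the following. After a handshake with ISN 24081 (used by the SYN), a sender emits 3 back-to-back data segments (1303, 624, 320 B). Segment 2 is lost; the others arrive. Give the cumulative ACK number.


SYN uses sequence number 24081; first data byte = ISN + 1 = 24082.
Segment 1: SEQ = 24082, len = 1303 B, covers [24082, 25384]
Segment 2: SEQ = 25385, len = 624 B, covers [25385, 26008] [LOST]
Segment 3: SEQ = 26009, len = 320 B, covers [26009, 26328]
In-order data received: bytes [24082, 25384] (segments 1..1).
Segment 2 missing -> gap begins at byte 25385; later segments buffered out of order.
Cumulative ACK = next expected in-order byte = 24082 + 1303 = 25385

25385


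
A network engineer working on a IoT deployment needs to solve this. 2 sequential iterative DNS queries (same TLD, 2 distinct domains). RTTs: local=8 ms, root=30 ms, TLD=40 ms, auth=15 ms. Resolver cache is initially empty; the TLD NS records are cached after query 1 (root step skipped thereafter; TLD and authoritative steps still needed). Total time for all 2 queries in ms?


Lookup 1 (cold cache): local + root + TLD + auth = 8 + 30 + 40 + 15 = 93 ms
Lookups 2..2 (TLD NS cached -> skip root; new domain -> still ask TLD and auth): local + TLD + auth = 8 + 40 + 15 = 63 ms each
Remaining 1 lookups: 1 * 63 = 63 ms
Total = 93 + 63 = 156 ms

156


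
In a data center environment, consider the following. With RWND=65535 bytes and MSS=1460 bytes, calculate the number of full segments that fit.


Given: RWND = 65535 bytes, MSS = 1460 bytes
Full segments = floor(RWND / MSS)
Full segments = floor(65535 / 1460)
Full segments = floor(44.887) = 44

44


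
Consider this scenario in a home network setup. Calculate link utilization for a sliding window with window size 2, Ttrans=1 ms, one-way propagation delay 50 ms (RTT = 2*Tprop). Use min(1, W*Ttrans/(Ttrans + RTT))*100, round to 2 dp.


Given: W = 2, Ttrans = 1 ms, RTT = 100 ms (= 2 * Tprop, Tprop = 50 ms)
Cycle time = Ttrans + RTT = 1 + 100 = 101 ms (first packet sent until its ACK returns)
W * Ttrans = 2 * 1 = 2 ms of sending per cycle
W * Ttrans / (Ttrans + RTT) = 2 / 101 = 0.019802
U = min(1, 0.019802) = 0.019802
U% = 1.98%

1.98


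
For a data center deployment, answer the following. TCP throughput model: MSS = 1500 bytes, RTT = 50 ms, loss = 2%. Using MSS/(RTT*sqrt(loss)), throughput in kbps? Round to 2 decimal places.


Given: MSS = 1500 bytes, RTT = 50 ms, loss = 2%
RTT in seconds = 50 / 1000 = 0.05
Loss rate = 2% = 0.02
sqrt(loss) = sqrt(0.02) = 0.141421356237
Throughput (bytes/s) = 1500 / (0.05 * 0.141421356237) = 212132.0344
Throughput (kbps) = 212132.0344 * 8 / 1000 = 1697.056275 -> 1697.06 kbps (2 dp)

1697.06


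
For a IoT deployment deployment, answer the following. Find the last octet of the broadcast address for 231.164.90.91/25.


Given: IP = 231.164.90.91, prefix = /25
Host bits = 32 - 25 = 7
Network last octet = 91 AND mask = 0
Host part size = 2^7 - 1 = 127
Broadcast last octet = 0 OR 127 = 127

127


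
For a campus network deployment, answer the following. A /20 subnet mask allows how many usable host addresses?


Given: subnet mask /20
Host bits = 32 - 20 = 12
Total addresses = 2^12 = 4096
Usable hosts = 4096 - 2 (network + broadcast) = 4094

4094


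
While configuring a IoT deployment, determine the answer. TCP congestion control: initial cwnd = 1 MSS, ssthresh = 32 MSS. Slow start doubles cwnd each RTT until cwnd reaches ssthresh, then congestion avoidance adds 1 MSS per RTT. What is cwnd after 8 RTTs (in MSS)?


RTT 0: cwnd = 1 MSS (initial)
RTT 1: cwnd = 2 MSS (slow start, doubled)
RTT 2: cwnd = 4 MSS (slow start, doubled)
RTT 3: cwnd = 8 MSS (slow start, doubled)
RTT 4: cwnd = 16 MSS (slow start, doubled)
RTT 5: cwnd = 32 MSS (slow start, doubled)
RTT 6: cwnd = 33 MSS (congestion avoidance, +1)
RTT 7: cwnd = 34 MSS (congestion avoidance, +1)
RTT 8: cwnd = 35 MSS (congestion avoidance, +1)

35


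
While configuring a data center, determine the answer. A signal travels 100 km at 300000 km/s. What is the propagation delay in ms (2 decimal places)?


Given: distance = 100 km, speed = 300000 km/s
Delay = distance / speed = 100 / 300000 seconds
Delay in ms = 100 * 1000 / 300000
Delay = 0.3333 ms
Rounded to 2 dp = 0.33 ms

0.33


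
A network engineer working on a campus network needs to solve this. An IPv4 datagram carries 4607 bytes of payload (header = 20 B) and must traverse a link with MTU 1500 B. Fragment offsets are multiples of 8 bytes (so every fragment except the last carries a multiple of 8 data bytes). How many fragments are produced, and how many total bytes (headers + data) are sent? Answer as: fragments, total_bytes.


Max data per non-final fragment = floor((MTU - header)/8)*8 = floor((1500 - 20)/8)*8 = floor(1480/8)*8 = 1480 B
Final fragment needs no 8-byte alignment: it can carry up to MTU - header = 1480 B
Non-final fragments needed = ceil((payload - 1480) / 1480) = ceil(3127/1480) = ceil(2.1128) = 3
Number of fragments = 3 + 1 = 4
Fragment sizes (data): 3 * 1480 B + 167 B (last, 167 <= 1480 OK)
Total bytes sent = payload + n_frags * header = 4607 + 4*20 = 4607 + 80 = 4687 B

4, 4687


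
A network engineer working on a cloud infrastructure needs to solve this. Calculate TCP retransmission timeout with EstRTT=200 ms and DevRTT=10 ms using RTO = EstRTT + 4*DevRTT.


Given: EstRTT = 200 ms, DevRTT = 10 ms
Timeout = EstRTT + 4 * DevRTT
4 * DevRTT = 4 * 10 = 40
Timeout = 200 + 40 = 240 ms

240


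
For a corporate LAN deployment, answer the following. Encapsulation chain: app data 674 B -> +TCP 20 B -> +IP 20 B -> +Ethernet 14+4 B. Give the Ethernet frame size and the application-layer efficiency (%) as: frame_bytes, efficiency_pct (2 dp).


TCP segment = 674 + 20 = 694 B
IP packet = 694 + 20 = 714 B
Ethernet frame = 714 + 14 + 4 = 732 B
Efficiency = app / frame = 674 / 732 = 0.920765 = 92.0765% -> 92.08% (2 dp)

732, 92.08


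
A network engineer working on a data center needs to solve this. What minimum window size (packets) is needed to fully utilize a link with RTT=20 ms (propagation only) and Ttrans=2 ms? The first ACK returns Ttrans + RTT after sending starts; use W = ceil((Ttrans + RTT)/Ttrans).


Given: Ttrans = 2 ms, RTT = 20 ms (= 2 * Tprop, Tprop = 10 ms)
Time until first ACK returns = Ttrans + RTT = 2 + 20 = 22 ms
Need W * Ttrans >= Ttrans + RTT  ->  W >= (Ttrans + RTT) / Ttrans
(Ttrans + RTT) / Ttrans = 22 / 2 = 11
W_min = ceil(11) = 11

11


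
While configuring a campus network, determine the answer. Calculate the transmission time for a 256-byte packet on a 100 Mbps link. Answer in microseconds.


Given: packet = 256 bytes, bandwidth = 100 Mbps
Packet in bits = 256 * 8 = 2048 bits
Bandwidth = 100 * 10^6 = 100000000 bps
Time = 2048 / 100000000 seconds
Time in us = 2048 * 10^6 / 100000000 = 20.48

20.48


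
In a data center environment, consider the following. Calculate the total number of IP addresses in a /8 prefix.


Given: CIDR prefix /8
Host bits = 32 - 8 = 24
Total addresses = 2^24 = 16777216

16777216


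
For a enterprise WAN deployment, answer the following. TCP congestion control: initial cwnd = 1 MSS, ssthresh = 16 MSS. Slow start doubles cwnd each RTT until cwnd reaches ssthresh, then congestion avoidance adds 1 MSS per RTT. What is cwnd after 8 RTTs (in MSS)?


RTT 0: cwnd = 1 MSS (initial)
RTT 1: cwnd = 2 MSS (slow start, doubled)
RTT 2: cwnd = 4 MSS (slow start, doubled)
RTT 3: cwnd = 8 MSS (slow start, doubled)
RTT 4: cwnd = 16 MSS (slow start, doubled)
RTT 5: cwnd = 17 MSS (congestion avoidance, +1)
RTT 6: cwnd = 18 MSS (congestion avoidance, +1)
RTT 7: cwnd = 19 MSS (congestion avoidance, +1)
RTT 8: cwnd = 20 MSS (congestion avoidance, +1)

20


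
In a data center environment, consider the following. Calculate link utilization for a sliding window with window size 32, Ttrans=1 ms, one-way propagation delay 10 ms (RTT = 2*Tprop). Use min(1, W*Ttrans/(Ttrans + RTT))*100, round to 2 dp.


Given: W = 32, Ttrans = 1 ms, RTT = 20 ms (= 2 * Tprop, Tprop = 10 ms)
Cycle time = Ttrans + RTT = 1 + 20 = 21 ms (first packet sent until its ACK returns)
W * Ttrans = 32 * 1 = 32 ms of sending per cycle
W * Ttrans / (Ttrans + RTT) = 32 / 21 = 1.523810
U = min(1, 1.523810) = 1.000000
U% = 100.00%

100.00


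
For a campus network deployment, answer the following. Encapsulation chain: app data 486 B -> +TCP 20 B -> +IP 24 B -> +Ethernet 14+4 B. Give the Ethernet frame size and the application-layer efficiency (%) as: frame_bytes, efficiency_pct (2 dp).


TCP segment = 486 + 20 = 506 B
IP packet = 506 + 24 = 530 B
Ethernet frame = 530 + 14 + 4 = 548 B
Efficiency = app / frame = 486 / 548 = 0.886861 = 88.6861% -> 88.69% (2 dp)

548, 88.69
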